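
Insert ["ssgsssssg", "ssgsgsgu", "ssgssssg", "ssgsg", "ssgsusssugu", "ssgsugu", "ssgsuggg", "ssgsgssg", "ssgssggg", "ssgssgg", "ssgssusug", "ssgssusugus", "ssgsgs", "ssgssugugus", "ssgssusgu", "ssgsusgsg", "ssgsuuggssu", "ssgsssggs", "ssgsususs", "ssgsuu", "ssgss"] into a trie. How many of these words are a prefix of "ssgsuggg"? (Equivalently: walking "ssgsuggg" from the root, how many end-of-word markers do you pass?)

Check each prefix of "ssgsuggg" against the stored set — each match is an end-marker on the path.
Prefixes of the query that are stored words: "ssgsuggg"
Count: 1

1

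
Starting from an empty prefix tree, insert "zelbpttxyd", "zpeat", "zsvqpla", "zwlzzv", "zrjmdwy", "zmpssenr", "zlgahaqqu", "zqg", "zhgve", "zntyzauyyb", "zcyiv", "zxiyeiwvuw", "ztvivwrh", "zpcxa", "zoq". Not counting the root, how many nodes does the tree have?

For each word, the new-node count is its length minus the longest prefix already in the trie:
  "zelbpttxyd" → 10 new (z, e, l, b, p, t, t, x, y, d)
  "zpeat" → prefix "z" already present; 4 new (p, e, a, t)
  "zsvqpla" → prefix "z" already present; 6 new (s, v, q, p, l, a)
  "zwlzzv" → prefix "z" already present; 5 new (w, l, z, z, v)
  "zrjmdwy" → prefix "z" already present; 6 new (r, j, m, d, w, y)
  "zmpssenr" → prefix "z" already present; 7 new (m, p, s, s, e, n, r)
  "zlgahaqqu" → prefix "z" already present; 8 new (l, g, a, h, a, q, q, u)
  "zqg" → prefix "z" already present; 2 new (q, g)
  "zhgve" → prefix "z" already present; 4 new (h, g, v, e)
  "zntyzauyyb" → prefix "z" already present; 9 new (n, t, y, z, a, u, y, y, b)
  "zcyiv" → prefix "z" already present; 4 new (c, y, i, v)
  "zxiyeiwvuw" → prefix "z" already present; 9 new (x, i, y, e, i, w, v, u, w)
  "ztvivwrh" → prefix "z" already present; 7 new (t, v, i, v, w, r, h)
  "zpcxa" → prefix "zp" already present; 3 new (c, x, a)
  "zoq" → prefix "z" already present; 2 new (o, q)
Total nodes = 10 + 4 + 6 + 5 + 6 + 7 + 8 + 2 + 4 + 9 + 4 + 9 + 7 + 3 + 2 = 86

86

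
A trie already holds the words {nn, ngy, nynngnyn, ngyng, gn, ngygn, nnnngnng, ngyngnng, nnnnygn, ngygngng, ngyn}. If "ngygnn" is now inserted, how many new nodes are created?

The longest prefix of "ngygnn" already in the trie is "ngygn" (length 5).
Each of the 1 remaining characters creates one node.

1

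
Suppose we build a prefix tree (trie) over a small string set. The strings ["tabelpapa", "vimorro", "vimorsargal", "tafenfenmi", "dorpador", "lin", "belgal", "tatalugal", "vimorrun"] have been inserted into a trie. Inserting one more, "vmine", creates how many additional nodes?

4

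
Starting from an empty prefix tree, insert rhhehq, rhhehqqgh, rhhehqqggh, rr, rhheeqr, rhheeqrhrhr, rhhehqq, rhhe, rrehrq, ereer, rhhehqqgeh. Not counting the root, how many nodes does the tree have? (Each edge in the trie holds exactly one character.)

Insert word by word; a character creates a node only if that edge doesn't already exist:
  "rhhehq" → 6 new (r, h, h, e, h, q)
  "rhhehqqgh" → prefix "rhhehq" already present; 3 new (q, g, h)
  "rhhehqqggh" → prefix "rhhehqqg" already present; 2 new (g, h)
  "rr" → prefix "r" already present; 1 new (r)
  "rhheeqr" → prefix "rhhe" already present; 3 new (e, q, r)
  "rhheeqrhrhr" → prefix "rhheeqr" already present; 4 new (h, r, h, r)
  "rhhehqq" → prefix "rhhehqq" already present; 0 new (none)
  "rhhe" → prefix "rhhe" already present; 0 new (none)
  "rrehrq" → prefix "rr" already present; 4 new (e, h, r, q)
  "ereer" → 5 new (e, r, e, e, r)
  "rhhehqqgeh" → prefix "rhhehqqg" already present; 2 new (e, h)
Total nodes = 6 + 3 + 2 + 1 + 3 + 4 + 0 + 0 + 4 + 5 + 2 = 30

30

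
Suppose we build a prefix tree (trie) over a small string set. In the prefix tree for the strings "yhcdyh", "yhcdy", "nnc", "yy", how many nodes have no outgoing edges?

A leaf is a node with no children — equivalently, the end of a word that is not a proper prefix of any other stored word.
Those words: "nnc", "yhcdyh", "yy"
Leaf count: 3

3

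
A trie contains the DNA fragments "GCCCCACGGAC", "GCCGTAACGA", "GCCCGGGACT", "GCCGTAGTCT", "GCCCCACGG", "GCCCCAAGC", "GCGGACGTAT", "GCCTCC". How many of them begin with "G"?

Traverse to the node for "G", then collect every word in that subtree.
Words under "G": GCCCCAAGC, GCCCCACGG, GCCCCACGGAC, GCCCGGGACT, GCCGTAACGA, GCCGTAGTCT, GCCTCC, GCGGACGTAT
Count: 8

8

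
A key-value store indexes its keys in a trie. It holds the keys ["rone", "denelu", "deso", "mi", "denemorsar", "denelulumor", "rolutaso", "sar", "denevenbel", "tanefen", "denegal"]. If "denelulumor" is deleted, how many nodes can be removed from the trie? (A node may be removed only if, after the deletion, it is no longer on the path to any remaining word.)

A node on "denelulumor"'s path can go only if nothing else ends at it or branches off below it.
The suffix "lumor" (5 nodes) is used only by "denelulumor"; "denelu" is itself a stored word, so pruning stops there.
Nodes removed: 5

5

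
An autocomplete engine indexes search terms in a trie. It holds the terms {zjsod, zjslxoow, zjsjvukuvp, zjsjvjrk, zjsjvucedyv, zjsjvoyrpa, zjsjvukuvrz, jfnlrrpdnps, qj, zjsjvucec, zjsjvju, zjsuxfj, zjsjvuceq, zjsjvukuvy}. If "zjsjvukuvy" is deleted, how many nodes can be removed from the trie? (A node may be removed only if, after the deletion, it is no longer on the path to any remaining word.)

1

A node on "zjsjvukuvy"'s path can go only if nothing else ends at it or branches off below it.
The suffix "y" (1 node) is used only by "zjsjvukuvy"; the node for "zjsjvukuv" still has the child "p", so pruning stops there.
Nodes removed: 1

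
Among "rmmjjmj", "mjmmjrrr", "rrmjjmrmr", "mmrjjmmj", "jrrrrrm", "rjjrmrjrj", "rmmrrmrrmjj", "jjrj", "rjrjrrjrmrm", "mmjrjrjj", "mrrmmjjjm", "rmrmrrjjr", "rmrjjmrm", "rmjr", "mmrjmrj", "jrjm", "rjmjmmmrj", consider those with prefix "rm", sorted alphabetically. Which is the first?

Filter for "rm…" and sort: "rmjr", "rmmjjmj", "rmmrrmrrmjj", "rmrjjmrm", "rmrmrrjjr"
Position 1: rmjr

rmjr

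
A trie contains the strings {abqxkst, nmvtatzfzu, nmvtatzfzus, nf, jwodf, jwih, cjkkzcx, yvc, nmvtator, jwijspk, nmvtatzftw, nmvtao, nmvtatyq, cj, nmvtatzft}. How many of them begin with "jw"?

3

Walk to "jw"; the words in its subtree are exactly those with that prefix.
Matches: "jwih", "jwijspk", "jwodf"
Count: 3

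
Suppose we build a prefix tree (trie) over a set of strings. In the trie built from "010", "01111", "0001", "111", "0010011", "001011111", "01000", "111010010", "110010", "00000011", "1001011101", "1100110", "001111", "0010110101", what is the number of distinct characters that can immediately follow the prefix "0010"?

Walk "0010" from the root, arriving at one node.
Characters that immediately follow "0010" among the stored strings: {0, 1}.
That node has 2 child edges.

2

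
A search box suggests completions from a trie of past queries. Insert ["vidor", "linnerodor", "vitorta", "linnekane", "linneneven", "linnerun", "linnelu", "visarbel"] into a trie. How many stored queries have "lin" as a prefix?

Walk to "lin"; the words in its subtree are exactly those with that prefix.
Matches: "linnekane", "linnelu", "linneneven", "linnerodor", "linnerun"
Count: 5

5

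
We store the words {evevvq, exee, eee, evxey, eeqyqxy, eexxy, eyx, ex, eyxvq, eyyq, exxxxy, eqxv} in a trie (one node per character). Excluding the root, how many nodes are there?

35

Count nodes per top-level branch (shared prefixes stored once):
  'e'-branch (eee, eeqyqxy, eexxy, eqxv, evevvq, evxey, ex, exee, exxxxy, eyx, eyxvq, eyyq): 35 nodes
Sum: 35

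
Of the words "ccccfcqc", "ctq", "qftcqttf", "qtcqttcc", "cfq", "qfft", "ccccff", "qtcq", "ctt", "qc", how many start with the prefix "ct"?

Traverse to the node for "ct", then collect every word in that subtree.
Matches: "ctq", "ctt"
Count: 2

2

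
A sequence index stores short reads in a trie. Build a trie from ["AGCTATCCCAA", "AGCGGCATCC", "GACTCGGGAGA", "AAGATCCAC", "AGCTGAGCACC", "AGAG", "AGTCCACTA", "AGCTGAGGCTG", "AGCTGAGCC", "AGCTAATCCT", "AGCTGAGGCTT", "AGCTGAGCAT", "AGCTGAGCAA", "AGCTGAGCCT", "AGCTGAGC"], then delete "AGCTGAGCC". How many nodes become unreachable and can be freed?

After clearing the end-marker at "AGCTGAGCC", prune upward until reaching a node still needed by another word.
Every node on "AGCTGAGCC" is still needed (e.g. by "AGCTGAGCCT"), so nothing is freed.
Nodes removed: 0

0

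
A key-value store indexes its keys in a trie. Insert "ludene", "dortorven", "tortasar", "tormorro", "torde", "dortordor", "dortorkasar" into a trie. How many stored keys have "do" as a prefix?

Filter for entries beginning with "do":
Matches: "dortordor", "dortorkasar", "dortorven"
Count: 3

3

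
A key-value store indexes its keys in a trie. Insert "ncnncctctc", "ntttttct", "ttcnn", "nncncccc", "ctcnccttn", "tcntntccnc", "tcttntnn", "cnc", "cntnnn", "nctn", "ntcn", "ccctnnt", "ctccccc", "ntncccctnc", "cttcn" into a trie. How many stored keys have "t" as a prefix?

3

Walk to "t"; the words in its subtree are exactly those with that prefix.
Words under "t": tcntntccnc, tcttntnn, ttcnn
Count: 3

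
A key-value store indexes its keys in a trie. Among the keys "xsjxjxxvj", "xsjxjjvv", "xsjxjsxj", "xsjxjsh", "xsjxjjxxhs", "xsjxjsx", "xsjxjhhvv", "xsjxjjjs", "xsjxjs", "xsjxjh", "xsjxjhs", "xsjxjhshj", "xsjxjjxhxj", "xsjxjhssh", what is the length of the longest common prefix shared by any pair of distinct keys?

7

Look for the deepest trie node that still has at least two words in its subtree.
"xsjxjhs" and "xsjxjhshj" agree on "xsjxjhs" (7 characters) before diverging; nothing deeper is shared.
Longest shared-prefix length: 7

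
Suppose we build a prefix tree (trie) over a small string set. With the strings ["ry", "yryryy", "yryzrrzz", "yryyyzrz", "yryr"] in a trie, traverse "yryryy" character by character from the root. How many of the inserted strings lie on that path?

2

Traverse "yryryy" character by character; count nodes along the way that are marked as word ends.
Prefixes of the query that are stored words: "yryr", "yryryy"
Count: 2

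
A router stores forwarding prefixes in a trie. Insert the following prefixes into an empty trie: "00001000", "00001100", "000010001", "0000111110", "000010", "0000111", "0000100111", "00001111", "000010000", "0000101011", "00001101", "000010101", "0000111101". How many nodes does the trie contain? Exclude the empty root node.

Trace insertions, counting only characters that open a new branch:
  "00001000" → 8 new (0, 0, 0, 0, 1, 0, 0, 0)
  "00001100" → prefix "00001" already present; 3 new (1, 0, 0)
  "000010001" → prefix "00001000" already present; 1 new (1)
  "0000111110" → prefix "000011" already present; 4 new (1, 1, 1, 0)
  "000010" → prefix "000010" already present; 0 new (none)
  "0000111" → prefix "0000111" already present; 0 new (none)
  "0000100111" → prefix "0000100" already present; 3 new (1, 1, 1)
  "00001111" → prefix "00001111" already present; 0 new (none)
  "000010000" → prefix "00001000" already present; 1 new (0)
  "0000101011" → prefix "000010" already present; 4 new (1, 0, 1, 1)
  "00001101" → prefix "0000110" already present; 1 new (1)
  "000010101" → prefix "000010101" already present; 0 new (none)
  "0000111101" → prefix "00001111" already present; 2 new (0, 1)
Total nodes = 8 + 3 + 1 + 4 + 0 + 0 + 3 + 0 + 1 + 4 + 1 + 0 + 2 = 27

27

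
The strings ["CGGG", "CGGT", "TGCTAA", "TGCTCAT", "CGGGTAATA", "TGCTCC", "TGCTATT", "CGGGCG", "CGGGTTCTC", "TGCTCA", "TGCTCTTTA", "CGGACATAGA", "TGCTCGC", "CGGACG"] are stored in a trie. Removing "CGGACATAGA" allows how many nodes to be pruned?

A node on "CGGACATAGA"'s path can go only if nothing else ends at it or branches off below it.
The suffix "ATAGA" (5 nodes) is used only by "CGGACATAGA"; the node for "CGGAC" still has the child "G", so pruning stops there.
Nodes removed: 5

5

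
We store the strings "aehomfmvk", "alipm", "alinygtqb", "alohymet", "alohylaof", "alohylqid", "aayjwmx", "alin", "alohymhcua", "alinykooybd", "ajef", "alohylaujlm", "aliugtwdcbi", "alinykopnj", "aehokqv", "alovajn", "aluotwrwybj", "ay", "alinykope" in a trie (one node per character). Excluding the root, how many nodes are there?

84

Trace insertions, counting only characters that open a new branch:
  "aehomfmvk" → 9 new (a, e, h, o, m, f, m, v, k)
  "alipm" → prefix "a" already present; 4 new (l, i, p, m)
  "alinygtqb" → prefix "ali" already present; 6 new (n, y, g, t, q, b)
  "alohymet" → prefix "al" already present; 6 new (o, h, y, m, e, t)
  "alohylaof" → prefix "alohy" already present; 4 new (l, a, o, f)
  "alohylqid" → prefix "alohyl" already present; 3 new (q, i, d)
  "aayjwmx" → prefix "a" already present; 6 new (a, y, j, w, m, x)
  "alin" → prefix "alin" already present; 0 new (none)
  "alohymhcua" → prefix "alohym" already present; 4 new (h, c, u, a)
  "alinykooybd" → prefix "aliny" already present; 6 new (k, o, o, y, b, d)
  "ajef" → prefix "a" already present; 3 new (j, e, f)
  "alohylaujlm" → prefix "alohyla" already present; 4 new (u, j, l, m)
  "aliugtwdcbi" → prefix "ali" already present; 8 new (u, g, t, w, d, c, b, i)
  "alinykopnj" → prefix "alinyko" already present; 3 new (p, n, j)
  "aehokqv" → prefix "aeho" already present; 3 new (k, q, v)
  "alovajn" → prefix "alo" already present; 4 new (v, a, j, n)
  "aluotwrwybj" → prefix "al" already present; 9 new (u, o, t, w, r, w, y, b, j)
  "ay" → prefix "a" already present; 1 new (y)
  "alinykope" → prefix "alinykop" already present; 1 new (e)
Total nodes = 9 + 4 + 6 + 6 + 4 + 3 + 6 + 0 + 4 + 6 + 3 + 4 + 8 + 3 + 3 + 4 + 9 + 1 + 1 = 84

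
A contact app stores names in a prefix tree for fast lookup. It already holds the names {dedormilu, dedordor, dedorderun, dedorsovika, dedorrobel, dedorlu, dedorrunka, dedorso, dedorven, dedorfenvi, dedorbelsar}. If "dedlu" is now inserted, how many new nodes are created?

2

Walking "dedlu" from the root, the first 3 characters ("ded") follow existing edges; "l" is the first miss.
So 5 − 3 = 2 new nodes.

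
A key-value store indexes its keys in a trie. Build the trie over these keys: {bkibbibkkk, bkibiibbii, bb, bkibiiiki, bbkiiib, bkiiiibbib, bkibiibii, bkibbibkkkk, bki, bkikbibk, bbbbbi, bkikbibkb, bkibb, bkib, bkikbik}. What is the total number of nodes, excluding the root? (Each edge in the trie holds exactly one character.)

46

For each word, the new-node count is its length minus the longest prefix already in the trie:
  "bkibbibkkk" → 10 new (b, k, i, b, b, i, b, k, k, k)
  "bkibiibbii" → prefix "bkib" already present; 6 new (i, i, b, b, i, i)
  "bb" → prefix "b" already present; 1 new (b)
  "bkibiiiki" → prefix "bkibii" already present; 3 new (i, k, i)
  "bbkiiib" → prefix "bb" already present; 5 new (k, i, i, i, b)
  "bkiiiibbib" → prefix "bki" already present; 7 new (i, i, i, b, b, i, b)
  "bkibiibii" → prefix "bkibiib" already present; 2 new (i, i)
  "bkibbibkkkk" → prefix "bkibbibkkk" already present; 1 new (k)
  "bki" → prefix "bki" already present; 0 new (none)
  "bkikbibk" → prefix "bki" already present; 5 new (k, b, i, b, k)
  "bbbbbi" → prefix "bb" already present; 4 new (b, b, b, i)
  "bkikbibkb" → prefix "bkikbibk" already present; 1 new (b)
  "bkibb" → prefix "bkibb" already present; 0 new (none)
  "bkib" → prefix "bkib" already present; 0 new (none)
  "bkikbik" → prefix "bkikbi" already present; 1 new (k)
Total nodes = 10 + 6 + 1 + 3 + 5 + 7 + 2 + 1 + 0 + 5 + 4 + 1 + 0 + 0 + 1 = 46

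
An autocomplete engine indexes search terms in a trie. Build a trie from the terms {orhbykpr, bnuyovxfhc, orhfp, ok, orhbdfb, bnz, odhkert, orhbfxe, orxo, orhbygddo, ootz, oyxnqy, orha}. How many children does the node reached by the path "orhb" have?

Walk "orhb" from the root, arriving at one node.
Distinct next characters after "orhb": d, f, y.
That node has 3 child edges.

3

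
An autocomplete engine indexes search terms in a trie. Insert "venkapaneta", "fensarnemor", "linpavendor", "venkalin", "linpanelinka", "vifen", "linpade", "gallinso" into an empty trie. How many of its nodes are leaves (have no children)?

Leaves are exactly the stored words that no other stored word extends.
Those words: "fensarnemor", "gallinso", "linpade", "linpanelinka", "linpavendor", "venkalin", "venkapaneta", "vifen"
Leaf count: 8

8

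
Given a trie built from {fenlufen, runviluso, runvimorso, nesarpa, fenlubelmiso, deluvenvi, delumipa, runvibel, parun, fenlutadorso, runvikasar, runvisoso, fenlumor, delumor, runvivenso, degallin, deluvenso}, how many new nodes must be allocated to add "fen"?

0

"fen" is already a full path in the trie; only an end-marker is added.
No new nodes are needed: 0.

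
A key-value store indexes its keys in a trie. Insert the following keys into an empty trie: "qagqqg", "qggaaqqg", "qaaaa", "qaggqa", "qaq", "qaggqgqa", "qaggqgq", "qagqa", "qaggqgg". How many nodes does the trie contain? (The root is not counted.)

Count nodes per top-level branch (shared prefixes stored once):
  'q'-branch (qaaaa, qaggqa, qaggqgg, qaggqgq, qaggqgqa, qagqa, qagqqg, qaq, qggaaqqg): 25 nodes
Sum: 25

25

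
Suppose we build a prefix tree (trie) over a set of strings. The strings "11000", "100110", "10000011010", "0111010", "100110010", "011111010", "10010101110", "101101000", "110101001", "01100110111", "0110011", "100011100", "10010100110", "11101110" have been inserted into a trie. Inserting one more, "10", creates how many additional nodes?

"10" is already a full path in the trie; only an end-marker is added.
No new nodes are needed: 0.

0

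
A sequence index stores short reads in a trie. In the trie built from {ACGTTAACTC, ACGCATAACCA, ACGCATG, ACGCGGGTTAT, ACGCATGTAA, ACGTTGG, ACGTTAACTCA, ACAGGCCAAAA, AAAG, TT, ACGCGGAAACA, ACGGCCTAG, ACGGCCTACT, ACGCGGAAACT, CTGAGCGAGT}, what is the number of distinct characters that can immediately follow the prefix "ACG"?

The children of the "ACG" node are the distinct next characters among strings starting with "ACG".
Distinct next characters after "ACG": C, G, T.
That node has 3 child edges.

3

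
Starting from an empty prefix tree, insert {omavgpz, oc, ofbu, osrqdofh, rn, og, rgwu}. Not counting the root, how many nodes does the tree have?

24

Count nodes per top-level branch (shared prefixes stored once):
  'o'-branch (oc, ofbu, og, omavgpz, osrqdofh): 19 nodes
  'r'-branch (rgwu, rn): 5 nodes
Sum: 24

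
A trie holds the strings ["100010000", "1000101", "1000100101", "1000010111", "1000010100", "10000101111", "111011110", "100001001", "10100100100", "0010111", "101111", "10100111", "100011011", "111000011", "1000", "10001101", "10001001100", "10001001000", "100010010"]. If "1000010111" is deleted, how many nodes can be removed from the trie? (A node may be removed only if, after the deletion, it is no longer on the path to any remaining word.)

Walk "1000010111" from the leaf back toward the root, removing each node that no remaining word uses.
Every node on "1000010111" is still needed (e.g. by "10000101111"), so nothing is freed.
Nodes removed: 0

0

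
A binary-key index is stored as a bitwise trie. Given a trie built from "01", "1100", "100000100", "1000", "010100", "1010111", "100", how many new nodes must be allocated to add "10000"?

0

"10000" is already a full path in the trie; only an end-marker is added.
No new nodes are needed: 0.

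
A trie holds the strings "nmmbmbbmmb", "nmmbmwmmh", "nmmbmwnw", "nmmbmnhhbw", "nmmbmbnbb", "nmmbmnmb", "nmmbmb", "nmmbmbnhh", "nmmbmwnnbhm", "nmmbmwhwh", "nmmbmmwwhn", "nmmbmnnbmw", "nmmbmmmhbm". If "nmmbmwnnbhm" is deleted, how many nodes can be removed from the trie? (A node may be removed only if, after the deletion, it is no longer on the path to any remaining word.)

After clearing the end-marker at "nmmbmwnnbhm", prune upward until reaching a node still needed by another word.
The suffix "nbhm" (4 nodes) is used only by "nmmbmwnnbhm"; the node for "nmmbmwn" still has the child "w", so pruning stops there.
Nodes removed: 4

4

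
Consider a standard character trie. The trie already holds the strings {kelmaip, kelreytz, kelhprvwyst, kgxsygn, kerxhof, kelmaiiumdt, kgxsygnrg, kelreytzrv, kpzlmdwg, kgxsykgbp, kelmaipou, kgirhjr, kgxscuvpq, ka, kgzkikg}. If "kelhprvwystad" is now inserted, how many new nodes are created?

2

The longest prefix of "kelhprvwystad" already in the trie is "kelhprvwyst" (length 11).
Each of the 2 remaining characters creates one node.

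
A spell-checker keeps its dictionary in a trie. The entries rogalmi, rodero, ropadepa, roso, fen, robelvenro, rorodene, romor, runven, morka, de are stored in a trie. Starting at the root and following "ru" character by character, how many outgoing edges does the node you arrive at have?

The children of the "ru" node are the distinct next characters among strings starting with "ru".
Characters that immediately follow "ru" among the stored strings: {n}.
That node has 1 child edge.

1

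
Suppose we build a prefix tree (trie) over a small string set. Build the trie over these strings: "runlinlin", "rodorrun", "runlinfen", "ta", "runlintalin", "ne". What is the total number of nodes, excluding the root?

Trie structure (* marks end of a word):
(root)
├─ n
│  └─ e *
├─ r
│  ├─ o
│  │  └─ d
│  │     └─ o
│  │        └─ r
│  │           └─ r
│  │              └─ u
│  │                 └─ n *
│  └─ u
│     └─ n
│        └─ l
│           └─ i
│              └─ n
│                 ├─ f
│                 │  └─ e
│                 │     └─ n *
│                 ├─ l
│                 │  └─ i
│                 │     └─ n *
│                 └─ t
│                    └─ a
│                       └─ l
│                          └─ i
│                             └─ n *
└─ t
   └─ a *
Counting every labelled node above: 28.

28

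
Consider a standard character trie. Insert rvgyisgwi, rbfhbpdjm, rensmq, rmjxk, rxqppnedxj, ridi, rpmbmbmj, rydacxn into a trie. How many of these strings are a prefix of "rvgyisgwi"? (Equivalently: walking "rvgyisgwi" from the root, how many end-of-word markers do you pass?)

1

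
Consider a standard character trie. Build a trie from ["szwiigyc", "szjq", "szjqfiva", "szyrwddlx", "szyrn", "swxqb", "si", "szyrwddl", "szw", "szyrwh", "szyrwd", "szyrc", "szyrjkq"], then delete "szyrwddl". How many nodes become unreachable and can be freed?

0

A node on "szyrwddl"'s path can go only if nothing else ends at it or branches off below it.
Every node on "szyrwddl" is still needed (e.g. by "szyrwddlx"), so nothing is freed.
Nodes removed: 0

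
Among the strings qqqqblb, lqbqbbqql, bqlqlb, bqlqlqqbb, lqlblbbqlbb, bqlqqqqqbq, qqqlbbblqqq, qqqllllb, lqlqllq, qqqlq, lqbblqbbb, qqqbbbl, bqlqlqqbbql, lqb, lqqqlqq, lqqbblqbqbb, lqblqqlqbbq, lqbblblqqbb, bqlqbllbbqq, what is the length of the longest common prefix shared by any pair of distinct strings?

9

Equivalently: take the maximum, over all pairs, of their longest common prefix length.
"bqlqlqqbb" and "bqlqlqqbbql" agree on "bqlqlqqbb" (9 characters) before diverging; nothing deeper is shared.
Longest shared-prefix length: 9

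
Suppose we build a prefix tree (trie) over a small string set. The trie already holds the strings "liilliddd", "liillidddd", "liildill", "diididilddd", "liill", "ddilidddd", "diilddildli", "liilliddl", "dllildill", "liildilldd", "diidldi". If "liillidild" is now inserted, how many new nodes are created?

Walking "liillidild" from the root, the first 7 characters ("liillid") follow existing edges; "i" is the first miss.
New nodes needed: |"liillidild"| − 7 = 10 − 7 = 3.

3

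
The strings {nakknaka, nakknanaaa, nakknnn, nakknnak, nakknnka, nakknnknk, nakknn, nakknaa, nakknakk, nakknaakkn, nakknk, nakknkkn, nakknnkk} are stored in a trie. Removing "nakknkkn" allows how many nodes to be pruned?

2

After clearing the end-marker at "nakknkkn", prune upward until reaching a node still needed by another word.
The suffix "kn" (2 nodes) is used only by "nakknkkn"; "nakknk" is itself a stored word, so pruning stops there.
Nodes removed: 2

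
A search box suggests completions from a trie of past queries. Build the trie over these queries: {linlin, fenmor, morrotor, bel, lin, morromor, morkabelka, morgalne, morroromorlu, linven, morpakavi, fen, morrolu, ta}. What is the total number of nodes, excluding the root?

For each word, the new-node count is its length minus the longest prefix already in the trie:
  "linlin" → 6 new (l, i, n, l, i, n)
  "fenmor" → 6 new (f, e, n, m, o, r)
  "morrotor" → 8 new (m, o, r, r, o, t, o, r)
  "bel" → 3 new (b, e, l)
  "lin" → prefix "lin" already present; 0 new (none)
  "morromor" → prefix "morro" already present; 3 new (m, o, r)
  "morkabelka" → prefix "mor" already present; 7 new (k, a, b, e, l, k, a)
  "morgalne" → prefix "mor" already present; 5 new (g, a, l, n, e)
  "morroromorlu" → prefix "morro" already present; 7 new (r, o, m, o, r, l, u)
  "linven" → prefix "lin" already present; 3 new (v, e, n)
  "morpakavi" → prefix "mor" already present; 6 new (p, a, k, a, v, i)
  "fen" → prefix "fen" already present; 0 new (none)
  "morrolu" → prefix "morro" already present; 2 new (l, u)
  "ta" → 2 new (t, a)
Total nodes = 6 + 6 + 8 + 3 + 0 + 3 + 7 + 5 + 7 + 3 + 6 + 0 + 2 + 2 = 58

58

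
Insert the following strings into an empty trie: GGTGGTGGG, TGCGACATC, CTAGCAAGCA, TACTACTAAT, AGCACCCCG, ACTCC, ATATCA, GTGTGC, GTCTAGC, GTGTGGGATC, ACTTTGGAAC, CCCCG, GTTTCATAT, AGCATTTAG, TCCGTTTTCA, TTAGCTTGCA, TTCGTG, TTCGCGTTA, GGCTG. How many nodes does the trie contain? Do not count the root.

Trace insertions, counting only characters that open a new branch:
  "GGTGGTGGG" → 9 new (G, G, T, G, G, T, G, G, G)
  "TGCGACATC" → 9 new (T, G, C, G, A, C, A, T, C)
  "CTAGCAAGCA" → 10 new (C, T, A, G, C, A, A, G, C, A)
  "TACTACTAAT" → prefix "T" already present; 9 new (A, C, T, A, C, T, A, A, T)
  "AGCACCCCG" → 9 new (A, G, C, A, C, C, C, C, G)
  "ACTCC" → prefix "A" already present; 4 new (C, T, C, C)
  "ATATCA" → prefix "A" already present; 5 new (T, A, T, C, A)
  "GTGTGC" → prefix "G" already present; 5 new (T, G, T, G, C)
  "GTCTAGC" → prefix "GT" already present; 5 new (C, T, A, G, C)
  "GTGTGGGATC" → prefix "GTGTG" already present; 5 new (G, G, A, T, C)
  "ACTTTGGAAC" → prefix "ACT" already present; 7 new (T, T, G, G, A, A, C)
  "CCCCG" → prefix "C" already present; 4 new (C, C, C, G)
  "GTTTCATAT" → prefix "GT" already present; 7 new (T, T, C, A, T, A, T)
  "AGCATTTAG" → prefix "AGCA" already present; 5 new (T, T, T, A, G)
  "TCCGTTTTCA" → prefix "T" already present; 9 new (C, C, G, T, T, T, T, C, A)
  "TTAGCTTGCA" → prefix "T" already present; 9 new (T, A, G, C, T, T, G, C, A)
  "TTCGTG" → prefix "TT" already present; 4 new (C, G, T, G)
  "TTCGCGTTA" → prefix "TTCG" already present; 5 new (C, G, T, T, A)
  "GGCTG" → prefix "GG" already present; 3 new (C, T, G)
Total nodes = 9 + 9 + 10 + 9 + 9 + 4 + 5 + 5 + 5 + 5 + 7 + 4 + 7 + 5 + 9 + 9 + 4 + 5 + 3 = 123

123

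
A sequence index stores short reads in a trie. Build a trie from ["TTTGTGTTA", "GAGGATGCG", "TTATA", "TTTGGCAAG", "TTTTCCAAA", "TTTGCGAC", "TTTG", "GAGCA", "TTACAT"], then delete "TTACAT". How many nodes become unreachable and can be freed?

Walk "TTACAT" from the leaf back toward the root, removing each node that no remaining word uses.
The suffix "CAT" (3 nodes) is used only by "TTACAT"; the node for "TTA" still has the child "T", so pruning stops there.
Nodes removed: 3

3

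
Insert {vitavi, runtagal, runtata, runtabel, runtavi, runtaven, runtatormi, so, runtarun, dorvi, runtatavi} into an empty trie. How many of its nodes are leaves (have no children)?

10

A leaf is a node with no children — equivalently, the end of a word that is not a proper prefix of any other stored word.
Those words: "dorvi", "runtabel", "runtagal", "runtarun", "runtatavi", "runtatormi", "runtaven", "runtavi", "so", "vitavi"
Leaf count: 10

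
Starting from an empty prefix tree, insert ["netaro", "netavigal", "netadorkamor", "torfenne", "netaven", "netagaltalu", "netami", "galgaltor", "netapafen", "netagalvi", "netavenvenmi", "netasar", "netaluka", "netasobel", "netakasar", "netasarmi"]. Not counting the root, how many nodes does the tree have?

77

Insert word by word; a character creates a node only if that edge doesn't already exist:
  "netaro" → 6 new (n, e, t, a, r, o)
  "netavigal" → prefix "neta" already present; 5 new (v, i, g, a, l)
  "netadorkamor" → prefix "neta" already present; 8 new (d, o, r, k, a, m, o, r)
  "torfenne" → 8 new (t, o, r, f, e, n, n, e)
  "netaven" → prefix "netav" already present; 2 new (e, n)
  "netagaltalu" → prefix "neta" already present; 7 new (g, a, l, t, a, l, u)
  "netami" → prefix "neta" already present; 2 new (m, i)
  "galgaltor" → 9 new (g, a, l, g, a, l, t, o, r)
  "netapafen" → prefix "neta" already present; 5 new (p, a, f, e, n)
  "netagalvi" → prefix "netagal" already present; 2 new (v, i)
  "netavenvenmi" → prefix "netaven" already present; 5 new (v, e, n, m, i)
  "netasar" → prefix "neta" already present; 3 new (s, a, r)
  "netaluka" → prefix "neta" already present; 4 new (l, u, k, a)
  "netasobel" → prefix "netas" already present; 4 new (o, b, e, l)
  "netakasar" → prefix "neta" already present; 5 new (k, a, s, a, r)
  "netasarmi" → prefix "netasar" already present; 2 new (m, i)
Total nodes = 6 + 5 + 8 + 8 + 2 + 7 + 2 + 9 + 5 + 2 + 5 + 3 + 4 + 4 + 5 + 2 = 77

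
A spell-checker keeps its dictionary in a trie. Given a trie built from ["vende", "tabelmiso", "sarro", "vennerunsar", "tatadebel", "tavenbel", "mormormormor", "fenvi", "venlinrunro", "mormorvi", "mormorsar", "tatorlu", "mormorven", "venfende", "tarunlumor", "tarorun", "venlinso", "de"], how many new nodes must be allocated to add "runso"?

No existing word starts with "r", so every character of "runso" needs a new node.
5 − 0 = 5 new nodes.

5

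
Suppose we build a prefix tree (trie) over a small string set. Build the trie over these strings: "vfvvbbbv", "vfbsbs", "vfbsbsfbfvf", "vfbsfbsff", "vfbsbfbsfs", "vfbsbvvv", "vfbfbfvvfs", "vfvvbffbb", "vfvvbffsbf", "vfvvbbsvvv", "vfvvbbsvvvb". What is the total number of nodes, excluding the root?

49

Trace insertions, counting only characters that open a new branch:
  "vfvvbbbv" → 8 new (v, f, v, v, b, b, b, v)
  "vfbsbs" → prefix "vf" already present; 4 new (b, s, b, s)
  "vfbsbsfbfvf" → prefix "vfbsbs" already present; 5 new (f, b, f, v, f)
  "vfbsfbsff" → prefix "vfbs" already present; 5 new (f, b, s, f, f)
  "vfbsbfbsfs" → prefix "vfbsb" already present; 5 new (f, b, s, f, s)
  "vfbsbvvv" → prefix "vfbsb" already present; 3 new (v, v, v)
  "vfbfbfvvfs" → prefix "vfb" already present; 7 new (f, b, f, v, v, f, s)
  "vfvvbffbb" → prefix "vfvvb" already present; 4 new (f, f, b, b)
  "vfvvbffsbf" → prefix "vfvvbff" already present; 3 new (s, b, f)
  "vfvvbbsvvv" → prefix "vfvvbb" already present; 4 new (s, v, v, v)
  "vfvvbbsvvvb" → prefix "vfvvbbsvvv" already present; 1 new (b)
Total nodes = 8 + 4 + 5 + 5 + 5 + 3 + 7 + 4 + 3 + 4 + 1 = 49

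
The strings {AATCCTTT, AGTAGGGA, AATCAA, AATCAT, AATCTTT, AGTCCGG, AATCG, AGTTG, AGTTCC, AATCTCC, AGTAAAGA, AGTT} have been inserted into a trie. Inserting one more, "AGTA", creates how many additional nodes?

0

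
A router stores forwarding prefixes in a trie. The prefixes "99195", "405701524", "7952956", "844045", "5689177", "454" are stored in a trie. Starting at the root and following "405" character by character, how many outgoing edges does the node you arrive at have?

The children of the "405" node are the distinct next characters among strings starting with "405".
Characters that immediately follow "405" among the stored strings: {7}.
That node has 1 child edge.

1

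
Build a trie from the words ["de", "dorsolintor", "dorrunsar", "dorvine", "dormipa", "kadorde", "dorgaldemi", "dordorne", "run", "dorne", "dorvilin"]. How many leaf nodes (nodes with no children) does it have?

A leaf is a node with no children — equivalently, the end of a word that is not a proper prefix of any other stored word.
Those words: "de", "dordorne", "dorgaldemi", "dormipa", "dorne", "dorrunsar", "dorsolintor", "dorvilin", "dorvine", "kadorde", "run"
Leaf count: 11

11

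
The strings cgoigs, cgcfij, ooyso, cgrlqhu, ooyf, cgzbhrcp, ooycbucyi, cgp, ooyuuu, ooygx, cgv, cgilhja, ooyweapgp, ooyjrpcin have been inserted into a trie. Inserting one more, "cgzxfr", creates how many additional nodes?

3

Walking "cgzxfr" from the root, the first 3 characters ("cgz") follow existing edges; "x" is the first miss.
Each of the 3 remaining characters creates one node.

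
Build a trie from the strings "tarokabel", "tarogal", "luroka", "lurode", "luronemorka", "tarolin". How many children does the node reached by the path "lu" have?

1

Follow the path "lu" to its node, then look at its outgoing edges.
Characters that immediately follow "lu" among the stored strings: {r}.
That node has 1 child edge.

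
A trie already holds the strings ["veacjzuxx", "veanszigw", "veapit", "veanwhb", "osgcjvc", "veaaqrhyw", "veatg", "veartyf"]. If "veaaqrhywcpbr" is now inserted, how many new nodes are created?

4

"veaaqrhyw" is already a path in the trie; the remaining "cpbr" must be added.
New nodes needed: |"veaaqrhywcpbr"| − 9 = 13 − 9 = 4.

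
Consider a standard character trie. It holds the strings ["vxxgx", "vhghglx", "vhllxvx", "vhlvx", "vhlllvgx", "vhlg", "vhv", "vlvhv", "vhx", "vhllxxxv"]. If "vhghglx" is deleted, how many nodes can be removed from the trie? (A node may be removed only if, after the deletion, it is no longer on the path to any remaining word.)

Walk "vhghglx" from the leaf back toward the root, removing each node that no remaining word uses.
The suffix "ghglx" (5 nodes) is used only by "vhghglx"; the node for "vh" still has the child "l", so pruning stops there.
Nodes removed: 5

5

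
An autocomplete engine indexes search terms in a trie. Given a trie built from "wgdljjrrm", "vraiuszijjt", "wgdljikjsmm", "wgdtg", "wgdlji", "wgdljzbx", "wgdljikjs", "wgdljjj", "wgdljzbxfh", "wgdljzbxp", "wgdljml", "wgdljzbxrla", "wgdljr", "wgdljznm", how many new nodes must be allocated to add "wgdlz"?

1

The longest prefix of "wgdlz" already in the trie is "wgdl" (length 4).
New nodes needed: |"wgdlz"| − 4 = 5 − 4 = 1.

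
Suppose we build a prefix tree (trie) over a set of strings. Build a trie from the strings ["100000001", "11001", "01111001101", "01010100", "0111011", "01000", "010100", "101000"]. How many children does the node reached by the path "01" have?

Walk "01" from the root, arriving at one node.
Characters that immediately follow "01" among the stored strings: {0, 1}.
That node has 2 child edges.

2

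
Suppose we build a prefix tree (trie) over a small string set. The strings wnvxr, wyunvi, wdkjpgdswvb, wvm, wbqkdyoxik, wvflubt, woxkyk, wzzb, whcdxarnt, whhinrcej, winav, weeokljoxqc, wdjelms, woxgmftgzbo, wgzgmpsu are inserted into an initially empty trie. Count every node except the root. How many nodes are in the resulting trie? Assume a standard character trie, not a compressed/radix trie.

93

Trace insertions, counting only characters that open a new branch:
  "wnvxr" → 5 new (w, n, v, x, r)
  "wyunvi" → prefix "w" already present; 5 new (y, u, n, v, i)
  "wdkjpgdswvb" → prefix "w" already present; 10 new (d, k, j, p, g, d, s, w, v, b)
  "wvm" → prefix "w" already present; 2 new (v, m)
  "wbqkdyoxik" → prefix "w" already present; 9 new (b, q, k, d, y, o, x, i, k)
  "wvflubt" → prefix "wv" already present; 5 new (f, l, u, b, t)
  "woxkyk" → prefix "w" already present; 5 new (o, x, k, y, k)
  "wzzb" → prefix "w" already present; 3 new (z, z, b)
  "whcdxarnt" → prefix "w" already present; 8 new (h, c, d, x, a, r, n, t)
  "whhinrcej" → prefix "wh" already present; 7 new (h, i, n, r, c, e, j)
  "winav" → prefix "w" already present; 4 new (i, n, a, v)
  "weeokljoxqc" → prefix "w" already present; 10 new (e, e, o, k, l, j, o, x, q, c)
  "wdjelms" → prefix "wd" already present; 5 new (j, e, l, m, s)
  "woxgmftgzbo" → prefix "wox" already present; 8 new (g, m, f, t, g, z, b, o)
  "wgzgmpsu" → prefix "w" already present; 7 new (g, z, g, m, p, s, u)
Total nodes = 5 + 5 + 10 + 2 + 9 + 5 + 5 + 3 + 8 + 7 + 4 + 10 + 5 + 8 + 7 = 93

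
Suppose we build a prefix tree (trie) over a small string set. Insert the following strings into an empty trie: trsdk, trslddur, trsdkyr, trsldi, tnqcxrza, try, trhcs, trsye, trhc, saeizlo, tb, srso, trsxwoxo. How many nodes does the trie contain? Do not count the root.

For each word, the new-node count is its length minus the longest prefix already in the trie:
  "trsdk" → 5 new (t, r, s, d, k)
  "trslddur" → prefix "trs" already present; 5 new (l, d, d, u, r)
  "trsdkyr" → prefix "trsdk" already present; 2 new (y, r)
  "trsldi" → prefix "trsld" already present; 1 new (i)
  "tnqcxrza" → prefix "t" already present; 7 new (n, q, c, x, r, z, a)
  "try" → prefix "tr" already present; 1 new (y)
  "trhcs" → prefix "tr" already present; 3 new (h, c, s)
  "trsye" → prefix "trs" already present; 2 new (y, e)
  "trhc" → prefix "trhc" already present; 0 new (none)
  "saeizlo" → 7 new (s, a, e, i, z, l, o)
  "tb" → prefix "t" already present; 1 new (b)
  "srso" → prefix "s" already present; 3 new (r, s, o)
  "trsxwoxo" → prefix "trs" already present; 5 new (x, w, o, x, o)
Total nodes = 5 + 5 + 2 + 1 + 7 + 1 + 3 + 2 + 0 + 7 + 1 + 3 + 5 = 42

42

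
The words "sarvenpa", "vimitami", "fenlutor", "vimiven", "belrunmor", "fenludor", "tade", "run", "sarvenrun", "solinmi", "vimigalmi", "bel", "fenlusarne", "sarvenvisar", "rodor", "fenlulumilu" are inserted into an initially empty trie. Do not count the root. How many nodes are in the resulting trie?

For each word, the new-node count is its length minus the longest prefix already in the trie:
  "sarvenpa" → 8 new (s, a, r, v, e, n, p, a)
  "vimitami" → 8 new (v, i, m, i, t, a, m, i)
  "fenlutor" → 8 new (f, e, n, l, u, t, o, r)
  "vimiven" → prefix "vimi" already present; 3 new (v, e, n)
  "belrunmor" → 9 new (b, e, l, r, u, n, m, o, r)
  "fenludor" → prefix "fenlu" already present; 3 new (d, o, r)
  "tade" → 4 new (t, a, d, e)
  "run" → 3 new (r, u, n)
  "sarvenrun" → prefix "sarven" already present; 3 new (r, u, n)
  "solinmi" → prefix "s" already present; 6 new (o, l, i, n, m, i)
  "vimigalmi" → prefix "vimi" already present; 5 new (g, a, l, m, i)
  "bel" → prefix "bel" already present; 0 new (none)
  "fenlusarne" → prefix "fenlu" already present; 5 new (s, a, r, n, e)
  "sarvenvisar" → prefix "sarven" already present; 5 new (v, i, s, a, r)
  "rodor" → prefix "r" already present; 4 new (o, d, o, r)
  "fenlulumilu" → prefix "fenlu" already present; 6 new (l, u, m, i, l, u)
Total nodes = 8 + 8 + 8 + 3 + 9 + 3 + 4 + 3 + 3 + 6 + 5 + 0 + 5 + 5 + 4 + 6 = 80

80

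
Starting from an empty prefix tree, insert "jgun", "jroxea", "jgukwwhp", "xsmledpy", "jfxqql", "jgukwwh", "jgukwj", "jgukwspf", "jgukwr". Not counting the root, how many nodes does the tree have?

Count nodes per top-level branch (shared prefixes stored once):
  'j'-branch (jfxqql, jgukwj, jgukwr, jgukwspf, jgukwwh, jgukwwhp, jgun, jroxea): 24 nodes
  'x'-branch (xsmledpy): 8 nodes
Sum: 32

32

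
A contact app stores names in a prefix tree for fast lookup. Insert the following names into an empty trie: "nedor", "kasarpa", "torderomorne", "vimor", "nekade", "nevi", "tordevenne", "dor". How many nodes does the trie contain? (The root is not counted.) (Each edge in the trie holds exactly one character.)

Insert word by word; a character creates a node only if that edge doesn't already exist:
  "nedor" → 5 new (n, e, d, o, r)
  "kasarpa" → 7 new (k, a, s, a, r, p, a)
  "torderomorne" → 12 new (t, o, r, d, e, r, o, m, o, r, n, e)
  "vimor" → 5 new (v, i, m, o, r)
  "nekade" → prefix "ne" already present; 4 new (k, a, d, e)
  "nevi" → prefix "ne" already present; 2 new (v, i)
  "tordevenne" → prefix "torde" already present; 5 new (v, e, n, n, e)
  "dor" → 3 new (d, o, r)
Total nodes = 5 + 7 + 12 + 5 + 4 + 2 + 5 + 3 = 43

43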